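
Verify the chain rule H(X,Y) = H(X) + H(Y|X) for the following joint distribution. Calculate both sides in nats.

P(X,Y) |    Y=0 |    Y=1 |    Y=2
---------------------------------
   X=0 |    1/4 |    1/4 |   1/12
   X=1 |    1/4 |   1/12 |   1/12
H(X,Y) = 1.6609, H(X) = 0.6792, H(Y|X) = 0.9818 (all in nats)

Chain rule: H(X,Y) = H(X) + H(Y|X)

Left side — joint entropy directly:
H(X,Y) = -Σ p(x,y) log p(x,y) = 1.6609 nats

Right side — compute H(Y|X) from the conditional distributions:
P(X) = (7/12, 5/12), so H(X) = 0.6792 nats
H(Y|X) = Σ_x P(X=x) · H(Y|X=x):
  P(Y|X=0) = (3/7, 3/7, 1/7), H(Y|X=0) = 1.0042, weight P(X=0) = 7/12
  P(Y|X=1) = (3/5, 1/5, 1/5), H(Y|X=1) = 0.9503, weight P(X=1) = 5/12
H(Y|X) = 0.9818 nats

H(X) + H(Y|X) = 0.6792 + 0.9818 = 1.6609 nats

Both sides equal 1.6609 nats. ✓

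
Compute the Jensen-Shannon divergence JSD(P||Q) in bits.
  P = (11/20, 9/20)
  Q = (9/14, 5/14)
0.0065 bits

Jensen-Shannon divergence is:
JSD(P||Q) = 0.5 × D_KL(P||M) + 0.5 × D_KL(Q||M)
where M = 0.5 × (P + Q) is the mixture distribution.

M = 0.5 × (11/20, 9/20) + 0.5 × (9/14, 5/14) = (0.596429, 0.403571)

D_KL(P||M) = 0.0064 bits
D_KL(Q||M) = 0.0066 bits

JSD(P||Q) = 0.5 × 0.0064 + 0.5 × 0.0066 = 0.0065 bits

Unlike KL divergence, JSD is symmetric and bounded: 0 ≤ JSD ≤ log(2).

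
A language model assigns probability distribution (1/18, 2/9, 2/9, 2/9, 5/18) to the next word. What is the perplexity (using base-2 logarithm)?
4.5682

Perplexity is 2^H (or exp(H) for natural log).

First, H = -Σ p log p = 2.1916 bits
Perplexity = 2^2.1916 = 4.5682

Interpretation: The model's uncertainty is equivalent to choosing uniformly among 4.6 options.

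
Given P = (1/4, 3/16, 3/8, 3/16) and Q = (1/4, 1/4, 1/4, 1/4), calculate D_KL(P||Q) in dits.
0.0192 dits

KL divergence: D_KL(P||Q) = Σ p(x) log(p(x)/q(x))

Computing term by term:
  x=0: 1/4 × log_10[(1/4)/(1/4)] = 1/4 × 0.0000 = 0.0000
  x=1: 3/16 × log_10[(3/16)/(1/4)] = 3/16 × -0.1249 = -0.0234
  x=2: 3/8 × log_10[(3/8)/(1/4)] = 3/8 × 0.1761 = 0.0660
  x=3: 3/16 × log_10[(3/16)/(1/4)] = 3/16 × -0.1249 = -0.0234

D_KL(P||Q) = 0.0192 dits

Note: KL divergence is always non-negative and equals 0 iff P = Q.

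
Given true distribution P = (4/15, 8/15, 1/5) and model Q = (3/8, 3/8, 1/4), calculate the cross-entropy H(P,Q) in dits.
0.4612 dits

Cross-entropy: H(P,Q) = -Σ p(x) log q(x)

Alternatively: H(P,Q) = H(P) + D_KL(P||Q)
H(P) = 0.4385 dits
D_KL(P||Q) = 0.0227 dits

H(P,Q) = 0.4385 + 0.0227 = 0.4612 dits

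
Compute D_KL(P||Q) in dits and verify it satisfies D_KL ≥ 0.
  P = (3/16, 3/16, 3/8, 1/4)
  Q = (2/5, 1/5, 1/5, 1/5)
0.0596 dits

KL divergence satisfies the Gibbs inequality: D_KL(P||Q) ≥ 0 for all distributions P, Q.

D_KL(P||Q) = Σ p(x) log(p(x)/q(x))
Term by term:
  x=0: 3/16 × log_10[(3/16)/(2/5)] = -0.0617
  x=1: 3/16 × log_10[(3/16)/(1/5)] = -0.0053
  x=2: 3/8 × log_10[(3/8)/(1/5)] = 0.1024
  x=3: 1/4 × log_10[(1/4)/(1/5)] = 0.0242
D_KL(P||Q) = 0.0596 dits

D_KL(P||Q) = 0.0596 ≥ 0 ✓

This non-negativity is a fundamental property: relative entropy cannot be negative because it measures how different Q is from P.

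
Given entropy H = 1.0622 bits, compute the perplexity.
2.0881

Perplexity is 2^H (or exp(H) for natural log).

H = 1.0622 bits
Perplexity = 2^1.0622 = 2.0881

Interpretation: The model's uncertainty is equivalent to choosing uniformly among 2.1 options.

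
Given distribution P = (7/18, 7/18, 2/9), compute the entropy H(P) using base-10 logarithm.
0.4642 dits

Shannon entropy is H(X) = -Σ p(x) log p(x).

For P = (7/18, 7/18, 2/9):
H = -7/18 × log_10(7/18) -7/18 × log_10(7/18) -2/9 × log_10(2/9)
H = 0.4642 dits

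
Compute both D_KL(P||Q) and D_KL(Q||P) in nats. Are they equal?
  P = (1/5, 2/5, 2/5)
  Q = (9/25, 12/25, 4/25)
D_KL(P||Q) = 0.1760, D_KL(Q||P) = 0.1525

KL divergence is not symmetric: D_KL(P||Q) ≠ D_KL(Q||P) in general.

D_KL(P||Q) = 0.1760 nats
D_KL(Q||P) = 0.1525 nats

No, they are not equal!

This asymmetry is why KL divergence is not a true distance metric.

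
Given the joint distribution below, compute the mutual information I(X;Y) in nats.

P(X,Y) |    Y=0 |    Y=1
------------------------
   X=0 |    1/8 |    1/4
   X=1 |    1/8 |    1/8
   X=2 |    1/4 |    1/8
0.0425 nats

Mutual information: I(X;Y) = H(X) + H(Y) - H(X,Y)

Marginals:
P(X) = (3/8, 1/4, 3/8), H(X) = 1.0822 nats
P(Y) = (1/2, 1/2), H(Y) = 0.6931 nats

Joint entropy: H(X,Y) = 1.7329 nats

I(X;Y) = 1.0822 + 0.6931 - 1.7329 = 0.0425 nats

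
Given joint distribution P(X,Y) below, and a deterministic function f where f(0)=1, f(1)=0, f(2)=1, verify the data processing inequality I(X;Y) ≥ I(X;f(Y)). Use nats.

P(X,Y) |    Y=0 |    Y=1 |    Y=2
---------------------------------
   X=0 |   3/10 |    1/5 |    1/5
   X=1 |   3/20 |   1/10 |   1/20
I(X;Y) = 0.0084, I(X;f(Y)) = 0.0011, inequality holds: 0.0084 ≥ 0.0011

Data Processing Inequality: For any Markov chain X → Y → Z, we have I(X;Y) ≥ I(X;Z).

Here Z = f(Y) is a deterministic function of Y, forming X → Y → Z.

Original I(X;Y) = 0.0084 nats

After applying f:
P(X,Z) where Z=f(Y):
- P(X,Z=0) = P(X,Y=1)
- P(X,Z=1) = P(X,Y=0) + P(X,Y=2)

I(X;Z) = I(X;f(Y)) = 0.0011 nats

Verification: 0.0084 ≥ 0.0011 ✓

Information cannot be created by processing; the function f can only lose information about X.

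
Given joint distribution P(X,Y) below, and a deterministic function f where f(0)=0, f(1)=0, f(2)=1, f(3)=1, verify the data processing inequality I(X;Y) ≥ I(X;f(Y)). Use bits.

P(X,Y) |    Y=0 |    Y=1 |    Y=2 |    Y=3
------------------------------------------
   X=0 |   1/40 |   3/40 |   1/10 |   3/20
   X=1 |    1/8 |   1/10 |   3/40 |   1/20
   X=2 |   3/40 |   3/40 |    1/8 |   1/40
I(X;Y) = 0.1426, I(X;f(Y)) = 0.0670, inequality holds: 0.1426 ≥ 0.0670

Data Processing Inequality: For any Markov chain X → Y → Z, we have I(X;Y) ≥ I(X;Z).

Here Z = f(Y) is a deterministic function of Y, forming X → Y → Z.

Original I(X;Y) = 0.1426 bits

After applying f:
P(X,Z) where Z=f(Y):
- P(X,Z=0) = P(X,Y=0) + P(X,Y=1)
- P(X,Z=1) = P(X,Y=2) + P(X,Y=3)

I(X;Z) = I(X;f(Y)) = 0.0670 bits

Verification: 0.1426 ≥ 0.0670 ✓

Information cannot be created by processing; the function f can only lose information about X.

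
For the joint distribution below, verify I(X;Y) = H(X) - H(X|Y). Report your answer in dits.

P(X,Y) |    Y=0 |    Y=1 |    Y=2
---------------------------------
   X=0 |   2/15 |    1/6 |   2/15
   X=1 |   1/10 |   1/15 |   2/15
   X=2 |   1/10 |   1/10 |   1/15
I(X;Y) = 0.0079 dits

Mutual information has multiple equivalent forms:
- I(X;Y) = H(X) - H(X|Y)
- I(X;Y) = H(Y) - H(Y|X)
- I(X;Y) = H(X) + H(Y) - H(X,Y)

Computing all quantities:
H(X) = 0.4673, H(Y) = 0.4771, H(X,Y) = 0.9365
H(X|Y) = 0.4594, H(Y|X) = 0.4692

Verification:
H(X) - H(X|Y) = 0.4673 - 0.4594 = 0.0079
H(Y) - H(Y|X) = 0.4771 - 0.4692 = 0.0079
H(X) + H(Y) - H(X,Y) = 0.4673 + 0.4771 - 0.9365 = 0.0079

All forms give I(X;Y) = 0.0079 dits. ✓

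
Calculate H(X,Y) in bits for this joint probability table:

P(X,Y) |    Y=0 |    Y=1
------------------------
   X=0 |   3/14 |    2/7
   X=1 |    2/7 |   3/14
1.9852 bits

Joint entropy is H(X,Y) = -Σ_{x,y} p(x,y) log p(x,y).

Summing over all non-zero entries:
H(X,Y) = -[3/14·log_2(3/14) + 2/7·log_2(2/7) + 2/7·log_2(2/7) + 3/14·log_2(3/14)]
H(X,Y) = 1.9852 bits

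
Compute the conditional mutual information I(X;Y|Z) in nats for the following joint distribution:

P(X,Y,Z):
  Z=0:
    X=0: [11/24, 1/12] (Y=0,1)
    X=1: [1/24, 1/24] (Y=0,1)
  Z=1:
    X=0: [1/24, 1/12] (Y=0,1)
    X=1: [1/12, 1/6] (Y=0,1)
0.0224 nats

Conditional mutual information: I(X;Y|Z) = H(X|Z) + H(Y|Z) - H(X,Y|Z)

H(Z) = 0.6616
H(X,Z) = 1.1457 → H(X|Z) = 0.4841
H(Y,Z) = 1.2130 → H(Y|Z) = 0.5514
H(X,Y,Z) = 1.6747 → H(X,Y|Z) = 1.0131

I(X;Y|Z) = 0.4841 + 0.5514 - 1.0131 = 0.0224 nats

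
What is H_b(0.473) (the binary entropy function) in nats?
0.6917 nats

The binary entropy function is:
H(p) = -p log(p) - (1-p) log(1-p)

H(0.473) = -0.473 × log_e(0.473) - 0.527 × log_e(0.527)
H(0.473) = 0.6917 nats

Note: Binary entropy is maximized at p=0.5 (H=1 bit) and minimized at p=0 or p=1 (H=0).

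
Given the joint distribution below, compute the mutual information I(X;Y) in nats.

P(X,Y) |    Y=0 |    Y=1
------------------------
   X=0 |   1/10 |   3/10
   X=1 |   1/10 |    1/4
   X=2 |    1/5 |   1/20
0.1136 nats

Mutual information: I(X;Y) = H(X) + H(Y) - H(X,Y)

Marginals:
P(X) = (2/5, 7/20, 1/4), H(X) = 1.0805 nats
P(Y) = (2/5, 3/5), H(Y) = 0.6730 nats

Joint entropy: H(X,Y) = 1.6400 nats

I(X;Y) = 1.0805 + 0.6730 - 1.6400 = 0.1136 nats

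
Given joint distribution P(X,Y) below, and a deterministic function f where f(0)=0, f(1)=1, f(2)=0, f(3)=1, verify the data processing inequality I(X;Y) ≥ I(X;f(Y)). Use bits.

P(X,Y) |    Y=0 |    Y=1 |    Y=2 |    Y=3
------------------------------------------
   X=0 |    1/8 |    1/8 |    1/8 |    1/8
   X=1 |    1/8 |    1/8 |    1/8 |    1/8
I(X;Y) = 0.0000, I(X;f(Y)) = 0.0000, inequality holds: 0.0000 ≥ 0.0000

Data Processing Inequality: For any Markov chain X → Y → Z, we have I(X;Y) ≥ I(X;Z).

Here Z = f(Y) is a deterministic function of Y, forming X → Y → Z.

Original I(X;Y) = 0.0000 bits

After applying f:
P(X,Z) where Z=f(Y):
- P(X,Z=0) = P(X,Y=0) + P(X,Y=2)
- P(X,Z=1) = P(X,Y=1) + P(X,Y=3)

I(X;Z) = I(X;f(Y)) = 0.0000 bits

Verification: 0.0000 ≥ 0.0000 ✓

Information cannot be created by processing; the function f can only lose information about X.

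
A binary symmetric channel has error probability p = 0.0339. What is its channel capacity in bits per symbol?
0.7864 bits

For a binary symmetric channel (BSC) with error probability p:
Capacity C = 1 - H(p) bits per symbol

where H(p) = -p log₂(p) - (1-p) log₂(1-p) is the binary entropy function.

H(0.0339) = 0.2136 bits
C = 1 - 0.2136 = 0.7864 bits per symbol

This means we can reliably transmit up to 0.7864 bits of information per channel use.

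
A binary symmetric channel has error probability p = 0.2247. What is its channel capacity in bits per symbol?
0.2313 bits

For a binary symmetric channel (BSC) with error probability p:
Capacity C = 1 - H(p) bits per symbol

where H(p) = -p log₂(p) - (1-p) log₂(1-p) is the binary entropy function.

H(0.2247) = 0.7687 bits
C = 1 - 0.7687 = 0.2313 bits per symbol

This means we can reliably transmit up to 0.2313 bits of information per channel use.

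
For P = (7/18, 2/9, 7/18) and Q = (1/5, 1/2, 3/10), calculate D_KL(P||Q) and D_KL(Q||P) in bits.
D_KL(P||Q) = 0.2587, D_KL(Q||P) = 0.2808

KL divergence is not symmetric: D_KL(P||Q) ≠ D_KL(Q||P) in general.

D_KL(P||Q) = 0.2587 bits
D_KL(Q||P) = 0.2808 bits

No, they are not equal!

This asymmetry is why KL divergence is not a true distance metric.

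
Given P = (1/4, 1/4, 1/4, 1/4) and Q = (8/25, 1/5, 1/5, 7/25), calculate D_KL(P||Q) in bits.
0.0311 bits

KL divergence: D_KL(P||Q) = Σ p(x) log(p(x)/q(x))

Computing term by term:
  x=0: 1/4 × log_2[(1/4)/(8/25)] = 1/4 × -0.3561 = -0.0890
  x=1: 1/4 × log_2[(1/4)/(1/5)] = 1/4 × 0.3219 = 0.0805
  x=2: 1/4 × log_2[(1/4)/(1/5)] = 1/4 × 0.3219 = 0.0805
  x=3: 1/4 × log_2[(1/4)/(7/25)] = 1/4 × -0.1635 = -0.0409

D_KL(P||Q) = 0.0311 bits

Note: KL divergence is always non-negative and equals 0 iff P = Q.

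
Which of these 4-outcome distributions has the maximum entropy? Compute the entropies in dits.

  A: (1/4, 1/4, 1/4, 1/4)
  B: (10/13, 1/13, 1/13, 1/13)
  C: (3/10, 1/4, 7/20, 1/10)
A

For a discrete distribution over n outcomes, entropy is maximized by the uniform distribution.

Computing entropies:
H(A) = 0.6021 dits
H(B) = 0.3447 dits
H(C) = 0.5670 dits

The uniform distribution (where all probabilities equal 1/4) achieves the maximum entropy of log_10(4) = 0.6021 dits.

Distribution A has the highest entropy.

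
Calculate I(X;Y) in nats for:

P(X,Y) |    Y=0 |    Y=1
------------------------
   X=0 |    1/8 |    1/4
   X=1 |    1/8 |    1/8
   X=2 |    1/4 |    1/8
0.0425 nats

Mutual information: I(X;Y) = H(X) + H(Y) - H(X,Y)

Marginals:
P(X) = (3/8, 1/4, 3/8), H(X) = 1.0822 nats
P(Y) = (1/2, 1/2), H(Y) = 0.6931 nats

Joint entropy: H(X,Y) = 1.7329 nats

I(X;Y) = 1.0822 + 0.6931 - 1.7329 = 0.0425 nats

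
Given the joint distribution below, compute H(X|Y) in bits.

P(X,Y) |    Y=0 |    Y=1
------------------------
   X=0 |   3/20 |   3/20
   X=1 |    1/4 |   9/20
0.8685 bits

Using the chain rule: H(X|Y) = H(X,Y) - H(Y)

First, compute H(X,Y) = 1.8395 bits

Marginal P(Y) = (2/5, 3/5)
H(Y) = 0.9710 bits

H(X|Y) = H(X,Y) - H(Y) = 1.8395 - 0.9710 = 0.8685 bits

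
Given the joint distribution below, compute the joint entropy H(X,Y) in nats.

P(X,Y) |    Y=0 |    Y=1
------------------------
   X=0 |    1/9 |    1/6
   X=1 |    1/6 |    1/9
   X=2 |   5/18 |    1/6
1.7400 nats

Joint entropy is H(X,Y) = -Σ_{x,y} p(x,y) log p(x,y).

Summing over all non-zero entries:
H(X,Y) = -[1/9·log_e(1/9) + 1/6·log_e(1/6) + 1/6·log_e(1/6) + 1/9·log_e(1/9) + 5/18·log_e(5/18) + 1/6·log_e(1/6)]
H(X,Y) = 1.7400 nats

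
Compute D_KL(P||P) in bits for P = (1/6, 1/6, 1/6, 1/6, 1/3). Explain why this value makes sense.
0.0000 bits

KL divergence satisfies the Gibbs inequality: D_KL(P||Q) ≥ 0 for all distributions P, Q.

D_KL(P||Q) = Σ p(x) log(p(x)/q(x))
Each term is p(x) × log_2(p(x)/p(x)) = p(x) × log_2(1) = 0, so the sum is 0.
D_KL(P||Q) = 0.0000 bits

When P = Q, the KL divergence is exactly 0, as there is no 'divergence' between identical distributions.

This non-negativity is a fundamental property: relative entropy cannot be negative because it measures how different Q is from P.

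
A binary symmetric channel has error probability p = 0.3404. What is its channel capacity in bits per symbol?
0.0748 bits

For a binary symmetric channel (BSC) with error probability p:
Capacity C = 1 - H(p) bits per symbol

where H(p) = -p log₂(p) - (1-p) log₂(1-p) is the binary entropy function.

H(0.3404) = 0.9252 bits
C = 1 - 0.9252 = 0.0748 bits per symbol

This means we can reliably transmit up to 0.0748 bits of information per channel use.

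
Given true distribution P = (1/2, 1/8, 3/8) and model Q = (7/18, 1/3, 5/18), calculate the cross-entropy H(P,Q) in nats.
1.0899 nats

Cross-entropy: H(P,Q) = -Σ p(x) log q(x)

Alternatively: H(P,Q) = H(P) + D_KL(P||Q)
H(P) = 0.9743 nats
D_KL(P||Q) = 0.1156 nats

H(P,Q) = 0.9743 + 0.1156 = 1.0899 nats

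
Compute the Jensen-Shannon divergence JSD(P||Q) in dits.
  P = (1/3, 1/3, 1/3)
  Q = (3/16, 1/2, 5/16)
0.0082 dits

Jensen-Shannon divergence is:
JSD(P||Q) = 0.5 × D_KL(P||M) + 0.5 × D_KL(Q||M)
where M = 0.5 × (P + Q) is the mixture distribution.

M = 0.5 × (1/3, 1/3, 1/3) + 0.5 × (3/16, 1/2, 5/16) = (0.260417, 5/12, 0.322917)

D_KL(P||M) = 0.0080 dits
D_KL(Q||M) = 0.0084 dits

JSD(P||Q) = 0.5 × 0.0080 + 0.5 × 0.0084 = 0.0082 dits

Unlike KL divergence, JSD is symmetric and bounded: 0 ≤ JSD ≤ log(2).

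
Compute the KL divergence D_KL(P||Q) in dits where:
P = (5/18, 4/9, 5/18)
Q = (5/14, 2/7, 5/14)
0.0246 dits

KL divergence: D_KL(P||Q) = Σ p(x) log(p(x)/q(x))

Computing term by term:
  x=0: 5/18 × log_10[(5/18)/(5/14)] = 5/18 × -0.1091 = -0.0303
  x=1: 4/9 × log_10[(4/9)/(2/7)] = 4/9 × 0.1919 = 0.0853
  x=2: 5/18 × log_10[(5/18)/(5/14)] = 5/18 × -0.1091 = -0.0303

D_KL(P||Q) = 0.0246 dits

Note: KL divergence is always non-negative and equals 0 iff P = Q.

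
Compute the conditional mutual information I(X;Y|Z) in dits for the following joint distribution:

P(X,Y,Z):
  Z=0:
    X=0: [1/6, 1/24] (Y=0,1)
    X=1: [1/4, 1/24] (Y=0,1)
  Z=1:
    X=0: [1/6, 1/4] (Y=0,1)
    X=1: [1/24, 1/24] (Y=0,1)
0.0012 dits

Conditional mutual information: I(X;Y|Z) = H(X|Z) + H(Y|Z) - H(X,Y|Z)

H(Z) = 0.3010
H(X,Z) = 0.5464 → H(X|Z) = 0.2453
H(Y,Z) = 0.5464 → H(Y|Z) = 0.2453
H(X,Y,Z) = 0.7904 → H(X,Y|Z) = 0.4894

I(X;Y|Z) = 0.2453 + 0.2453 - 0.4894 = 0.0012 dits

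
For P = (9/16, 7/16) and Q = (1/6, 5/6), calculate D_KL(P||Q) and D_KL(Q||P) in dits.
D_KL(P||Q) = 0.1747, D_KL(Q||P) = 0.1452

KL divergence is not symmetric: D_KL(P||Q) ≠ D_KL(Q||P) in general.

D_KL(P||Q) = 0.1747 dits
D_KL(Q||P) = 0.1452 dits

No, they are not equal!

This asymmetry is why KL divergence is not a true distance metric.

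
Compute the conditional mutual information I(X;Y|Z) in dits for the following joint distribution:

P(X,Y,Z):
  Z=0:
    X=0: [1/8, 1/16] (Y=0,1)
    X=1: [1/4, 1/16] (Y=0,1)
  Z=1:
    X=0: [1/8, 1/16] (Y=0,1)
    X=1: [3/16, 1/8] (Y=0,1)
0.0029 dits

Conditional mutual information: I(X;Y|Z) = H(X|Z) + H(Y|Z) - H(X,Y|Z)

H(Z) = 0.3010
H(X,Z) = 0.5883 → H(X|Z) = 0.2873
H(Y,Z) = 0.5668 → H(Y|Z) = 0.2658
H(X,Y,Z) = 0.8513 → H(X,Y|Z) = 0.5502

I(X;Y|Z) = 0.2873 + 0.2658 - 0.5502 = 0.0029 dits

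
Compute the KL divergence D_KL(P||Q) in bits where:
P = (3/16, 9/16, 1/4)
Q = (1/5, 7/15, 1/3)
0.0304 bits

KL divergence: D_KL(P||Q) = Σ p(x) log(p(x)/q(x))

Computing term by term:
  x=0: 3/16 × log_2[(3/16)/(1/5)] = 3/16 × -0.0931 = -0.0175
  x=1: 9/16 × log_2[(9/16)/(7/15)] = 9/16 × 0.2695 = 0.1516
  x=2: 1/4 × log_2[(1/4)/(1/3)] = 1/4 × -0.4150 = -0.1038

D_KL(P||Q) = 0.0304 bits

Note: KL divergence is always non-negative and equals 0 iff P = Q.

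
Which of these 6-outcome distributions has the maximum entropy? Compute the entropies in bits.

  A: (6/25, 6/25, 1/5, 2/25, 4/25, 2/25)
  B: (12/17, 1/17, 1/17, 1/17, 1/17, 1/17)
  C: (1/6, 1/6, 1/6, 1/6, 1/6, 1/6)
C

For a discrete distribution over n outcomes, entropy is maximized by the uniform distribution.

Computing entropies:
H(A) = 2.4587 bits
H(B) = 1.5569 bits
H(C) = 2.5850 bits

The uniform distribution (where all probabilities equal 1/6) achieves the maximum entropy of log_2(6) = 2.5850 bits.

Distribution C has the highest entropy.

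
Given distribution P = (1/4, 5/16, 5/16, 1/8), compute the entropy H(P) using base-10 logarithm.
0.5791 dits

Shannon entropy is H(X) = -Σ p(x) log p(x).

For P = (1/4, 5/16, 5/16, 1/8):
H = -1/4 × log_10(1/4) -5/16 × log_10(5/16) -5/16 × log_10(5/16) -1/8 × log_10(1/8)
H = 0.5791 dits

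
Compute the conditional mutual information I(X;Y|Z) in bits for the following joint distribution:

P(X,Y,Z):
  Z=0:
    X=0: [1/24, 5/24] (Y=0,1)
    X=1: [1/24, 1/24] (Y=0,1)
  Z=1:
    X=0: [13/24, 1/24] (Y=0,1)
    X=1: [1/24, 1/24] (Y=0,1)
0.0871 bits

Conditional mutual information: I(X;Y|Z) = H(X|Z) + H(Y|Z) - H(X,Y|Z)

H(Z) = 0.9183
H(X,Z) = 1.5511 → H(X|Z) = 0.6328
H(Y,Z) = 1.5511 → H(Y|Z) = 0.6328
H(X,Y,Z) = 2.0968 → H(X,Y|Z) = 1.1785

I(X;Y|Z) = 0.6328 + 0.6328 - 1.1785 = 0.0871 bits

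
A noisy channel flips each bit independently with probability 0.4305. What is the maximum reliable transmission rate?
0.0140 bits

For a binary symmetric channel (BSC) with error probability p:
Capacity C = 1 - H(p) bits per symbol

where H(p) = -p log₂(p) - (1-p) log₂(1-p) is the binary entropy function.

H(0.4305) = 0.9860 bits
C = 1 - 0.9860 = 0.0140 bits per symbol

This means we can reliably transmit up to 0.0140 bits of information per channel use.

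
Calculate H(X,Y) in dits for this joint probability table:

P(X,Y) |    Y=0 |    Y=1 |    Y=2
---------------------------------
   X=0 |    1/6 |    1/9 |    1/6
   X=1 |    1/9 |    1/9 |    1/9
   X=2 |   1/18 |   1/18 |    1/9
0.9290 dits

Joint entropy is H(X,Y) = -Σ_{x,y} p(x,y) log p(x,y).

Summing over all non-zero entries:
H(X,Y) = -[1/6·log_10(1/6) + 1/9·log_10(1/9) + 1/6·log_10(1/6) + 1/9·log_10(1/9) + 1/9·log_10(1/9) + 1/9·log_10(1/9) + 1/18·log_10(1/18) + 1/18·log_10(1/18) + 1/9·log_10(1/9)]
H(X,Y) = 0.9290 dits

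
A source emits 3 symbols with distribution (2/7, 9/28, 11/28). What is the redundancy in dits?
0.0038 dits

Redundancy measures how far a source is from maximum entropy:
R = H_max - H(X)

Maximum entropy for 3 symbols: H_max = log_10(3) = 0.4771 dits
Actual entropy: H(X) = 0.4733 dits
Redundancy: R = 0.4771 - 0.4733 = 0.0038 dits

This redundancy represents potential for compression: the source could be compressed by 0.0038 dits per symbol.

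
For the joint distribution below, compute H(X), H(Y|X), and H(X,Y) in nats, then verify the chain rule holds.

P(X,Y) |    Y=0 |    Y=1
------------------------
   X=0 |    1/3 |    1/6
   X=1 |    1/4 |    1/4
H(X,Y) = 1.3580, H(X) = 0.6931, H(Y|X) = 0.6648 (all in nats)

Chain rule: H(X,Y) = H(X) + H(Y|X)

Left side — joint entropy directly:
H(X,Y) = -Σ p(x,y) log p(x,y) = 1.3580 nats

Right side — compute H(Y|X) from the conditional distributions:
P(X) = (1/2, 1/2), so H(X) = 0.6931 nats
H(Y|X) = Σ_x P(X=x) · H(Y|X=x):
  P(Y|X=0) = (2/3, 1/3), H(Y|X=0) = 0.6365, weight P(X=0) = 1/2
  P(Y|X=1) = (1/2, 1/2), H(Y|X=1) = 0.6931, weight P(X=1) = 1/2
H(Y|X) = 0.6648 nats

H(X) + H(Y|X) = 0.6931 + 0.6648 = 1.3580 nats

Both sides equal 1.3580 nats. ✓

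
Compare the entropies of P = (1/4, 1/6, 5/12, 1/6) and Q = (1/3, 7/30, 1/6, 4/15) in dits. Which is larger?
Q

Computing entropies in dits:
H(P) = 0.5683
H(Q) = 0.5893

Distribution Q has higher entropy.

Intuition: The distribution closer to uniform (more spread out) has higher entropy.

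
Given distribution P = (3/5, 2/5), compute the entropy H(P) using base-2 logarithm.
0.9710 bits

Shannon entropy is H(X) = -Σ p(x) log p(x).

For P = (3/5, 2/5):
H = -3/5 × log_2(3/5) -2/5 × log_2(2/5)
H = 0.9710 bits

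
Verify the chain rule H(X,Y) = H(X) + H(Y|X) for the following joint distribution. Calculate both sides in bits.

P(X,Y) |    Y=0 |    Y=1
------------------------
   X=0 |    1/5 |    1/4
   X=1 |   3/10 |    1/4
H(X,Y) = 1.9855, H(X) = 0.9928, H(Y|X) = 0.9927 (all in bits)

Chain rule: H(X,Y) = H(X) + H(Y|X)

Left side — joint entropy directly:
H(X,Y) = -Σ p(x,y) log p(x,y) = 1.9855 bits

Right side — compute H(Y|X) from the conditional distributions:
P(X) = (9/20, 11/20), so H(X) = 0.9928 bits
H(Y|X) = Σ_x P(X=x) · H(Y|X=x):
  P(Y|X=0) = (4/9, 5/9), H(Y|X=0) = 0.9911, weight P(X=0) = 9/20
  P(Y|X=1) = (6/11, 5/11), H(Y|X=1) = 0.9940, weight P(X=1) = 11/20
H(Y|X) = 0.9927 bits

H(X) + H(Y|X) = 0.9928 + 0.9927 = 1.9855 bits

Both sides equal 1.9855 bits. ✓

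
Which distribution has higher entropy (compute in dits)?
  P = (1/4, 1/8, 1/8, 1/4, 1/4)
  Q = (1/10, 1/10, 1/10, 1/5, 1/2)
P

Computing entropies in dits:
H(P) = 0.6773
H(Q) = 0.5903

Distribution P has higher entropy.

Intuition: The distribution closer to uniform (more spread out) has higher entropy.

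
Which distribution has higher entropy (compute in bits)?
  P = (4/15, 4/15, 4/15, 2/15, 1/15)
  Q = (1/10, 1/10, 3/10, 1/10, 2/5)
P

Computing entropies in bits:
H(P) = 2.1736
H(Q) = 2.0464

Distribution P has higher entropy.

Intuition: The distribution closer to uniform (more spread out) has higher entropy.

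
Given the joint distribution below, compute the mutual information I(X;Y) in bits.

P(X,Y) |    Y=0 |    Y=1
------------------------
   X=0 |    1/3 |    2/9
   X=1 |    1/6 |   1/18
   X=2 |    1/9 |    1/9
0.0222 bits

Mutual information: I(X;Y) = H(X) + H(Y) - H(X,Y)

Marginals:
P(X) = (5/9, 2/9, 2/9), H(X) = 1.4355 bits
P(Y) = (11/18, 7/18), H(Y) = 0.9641 bits

Joint entropy: H(X,Y) = 2.3774 bits

I(X;Y) = 1.4355 + 0.9641 - 2.3774 = 0.0222 bits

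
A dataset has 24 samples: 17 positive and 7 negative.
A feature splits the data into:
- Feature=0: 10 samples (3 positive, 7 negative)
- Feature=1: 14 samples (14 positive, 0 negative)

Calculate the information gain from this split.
0.5037 bits

Information Gain = H(Y) - H(Y|Feature)

Before split:
P(positive) = 17/24 = 0.7083
H(Y) = 0.8709 bits

After split:
Feature=0: H = 0.8813 bits (weight = 10/24)
Feature=1: H = 0.0000 bits (weight = 14/24)
H(Y|Feature) = (10/24)×0.8813 + (14/24)×0.0000 = 0.3672 bits

Information Gain = 0.8709 - 0.3672 = 0.5037 bits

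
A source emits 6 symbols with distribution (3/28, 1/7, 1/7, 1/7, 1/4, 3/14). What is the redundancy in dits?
0.0182 dits

Redundancy measures how far a source is from maximum entropy:
R = H_max - H(X)

Maximum entropy for 6 symbols: H_max = log_10(6) = 0.7782 dits
Actual entropy: H(X) = 0.7600 dits
Redundancy: R = 0.7782 - 0.7600 = 0.0182 dits

This redundancy represents potential for compression: the source could be compressed by 0.0182 dits per symbol.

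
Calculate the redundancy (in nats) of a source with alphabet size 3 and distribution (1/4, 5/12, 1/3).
0.0211 nats

Redundancy measures how far a source is from maximum entropy:
R = H_max - H(X)

Maximum entropy for 3 symbols: H_max = log_e(3) = 1.0986 nats
Actual entropy: H(X) = 1.0776 nats
Redundancy: R = 1.0986 - 1.0776 = 0.0211 nats

This redundancy represents potential for compression: the source could be compressed by 0.0211 nats per symbol.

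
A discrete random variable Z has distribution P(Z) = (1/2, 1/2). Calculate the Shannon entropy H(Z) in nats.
0.6931 nats

Shannon entropy is H(X) = -Σ p(x) log p(x).

For P = (1/2, 1/2):
H = -1/2 × log_e(1/2) -1/2 × log_e(1/2)
H = 0.6931 nats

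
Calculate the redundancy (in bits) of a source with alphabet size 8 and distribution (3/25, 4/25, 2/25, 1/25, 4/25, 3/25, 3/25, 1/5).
0.1111 bits

Redundancy measures how far a source is from maximum entropy:
R = H_max - H(X)

Maximum entropy for 8 symbols: H_max = log_2(8) = 3.0000 bits
Actual entropy: H(X) = 2.8889 bits
Redundancy: R = 3.0000 - 2.8889 = 0.1111 bits

This redundancy represents potential for compression: the source could be compressed by 0.1111 bits per symbol.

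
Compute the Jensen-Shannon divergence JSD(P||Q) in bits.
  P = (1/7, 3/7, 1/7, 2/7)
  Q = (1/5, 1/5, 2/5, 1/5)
0.0854 bits

Jensen-Shannon divergence is:
JSD(P||Q) = 0.5 × D_KL(P||M) + 0.5 × D_KL(Q||M)
where M = 0.5 × (P + Q) is the mixture distribution.

M = 0.5 × (1/7, 3/7, 1/7, 2/7) + 0.5 × (1/5, 1/5, 2/5, 1/5) = (6/35, 11/35, 0.271429, 0.242857)

D_KL(P||M) = 0.0889 bits
D_KL(Q||M) = 0.0818 bits

JSD(P||Q) = 0.5 × 0.0889 + 0.5 × 0.0818 = 0.0854 bits

Unlike KL divergence, JSD is symmetric and bounded: 0 ≤ JSD ≤ log(2).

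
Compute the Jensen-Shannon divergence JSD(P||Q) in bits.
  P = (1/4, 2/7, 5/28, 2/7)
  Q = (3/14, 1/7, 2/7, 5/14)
0.0304 bits

Jensen-Shannon divergence is:
JSD(P||Q) = 0.5 × D_KL(P||M) + 0.5 × D_KL(Q||M)
where M = 0.5 × (P + Q) is the mixture distribution.

M = 0.5 × (1/4, 2/7, 5/28, 2/7) + 0.5 × (3/14, 1/7, 2/7, 5/14) = (0.232143, 3/14, 0.232143, 9/28)

D_KL(P||M) = 0.0292 bits
D_KL(Q||M) = 0.0316 bits

JSD(P||Q) = 0.5 × 0.0292 + 0.5 × 0.0316 = 0.0304 bits

Unlike KL divergence, JSD is symmetric and bounded: 0 ≤ JSD ≤ log(2).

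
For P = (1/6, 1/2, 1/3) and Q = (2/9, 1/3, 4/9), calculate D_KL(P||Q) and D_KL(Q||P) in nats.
D_KL(P||Q) = 0.0589, D_KL(Q||P) = 0.0566

KL divergence is not symmetric: D_KL(P||Q) ≠ D_KL(Q||P) in general.

D_KL(P||Q) = 0.0589 nats
D_KL(Q||P) = 0.0566 nats

No, they are not equal!

This asymmetry is why KL divergence is not a true distance metric.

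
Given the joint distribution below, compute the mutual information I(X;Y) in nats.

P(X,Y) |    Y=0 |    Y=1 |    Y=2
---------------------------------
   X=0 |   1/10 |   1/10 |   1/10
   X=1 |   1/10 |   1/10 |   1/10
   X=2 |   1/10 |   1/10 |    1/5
0.0138 nats

Mutual information: I(X;Y) = H(X) + H(Y) - H(X,Y)

Marginals:
P(X) = (3/10, 3/10, 2/5), H(X) = 1.0889 nats
P(Y) = (3/10, 3/10, 2/5), H(Y) = 1.0889 nats

Joint entropy: H(X,Y) = 2.1640 nats

I(X;Y) = 1.0889 + 1.0889 - 2.1640 = 0.0138 nats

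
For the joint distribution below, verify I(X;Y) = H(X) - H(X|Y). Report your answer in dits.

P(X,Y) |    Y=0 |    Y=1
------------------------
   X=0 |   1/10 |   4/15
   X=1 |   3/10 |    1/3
I(X;Y) = 0.0087 dits

Mutual information has multiple equivalent forms:
- I(X;Y) = H(X) - H(X|Y)
- I(X;Y) = H(Y) - H(Y|X)
- I(X;Y) = H(X) + H(Y) - H(X,Y)

Computing all quantities:
H(X) = 0.2854, H(Y) = 0.2923, H(X,Y) = 0.5690
H(X|Y) = 0.2767, H(Y|X) = 0.2836

Verification:
H(X) - H(X|Y) = 0.2854 - 0.2767 = 0.0087
H(Y) - H(Y|X) = 0.2923 - 0.2836 = 0.0087
H(X) + H(Y) - H(X,Y) = 0.2854 + 0.2923 - 0.5690 = 0.0087

All forms give I(X;Y) = 0.0087 dits. ✓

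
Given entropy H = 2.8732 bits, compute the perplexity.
7.3269

Perplexity is 2^H (or exp(H) for natural log).

H = 2.8732 bits
Perplexity = 2^2.8732 = 7.3269

Interpretation: The model's uncertainty is equivalent to choosing uniformly among 7.3 options.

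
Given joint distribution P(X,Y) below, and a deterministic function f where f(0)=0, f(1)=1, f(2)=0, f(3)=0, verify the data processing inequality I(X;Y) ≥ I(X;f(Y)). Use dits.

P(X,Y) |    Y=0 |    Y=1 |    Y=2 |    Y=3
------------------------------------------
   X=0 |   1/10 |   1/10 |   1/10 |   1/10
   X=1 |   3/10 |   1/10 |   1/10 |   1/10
I(X;Y) = 0.0140, I(X;f(Y)) = 0.0022, inequality holds: 0.0140 ≥ 0.0022

Data Processing Inequality: For any Markov chain X → Y → Z, we have I(X;Y) ≥ I(X;Z).

Here Z = f(Y) is a deterministic function of Y, forming X → Y → Z.

Original I(X;Y) = 0.0140 dits

After applying f:
P(X,Z) where Z=f(Y):
- P(X,Z=0) = P(X,Y=0) + P(X,Y=2) + P(X,Y=3)
- P(X,Z=1) = P(X,Y=1)

I(X;Z) = I(X;f(Y)) = 0.0022 dits

Verification: 0.0140 ≥ 0.0022 ✓

Information cannot be created by processing; the function f can only lose information about X.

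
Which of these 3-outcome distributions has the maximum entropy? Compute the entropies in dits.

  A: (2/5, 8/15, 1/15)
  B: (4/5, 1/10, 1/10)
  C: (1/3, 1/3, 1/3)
C

For a discrete distribution over n outcomes, entropy is maximized by the uniform distribution.

Computing entropies:
H(A) = 0.3832 dits
H(B) = 0.2775 dits
H(C) = 0.4771 dits

The uniform distribution (where all probabilities equal 1/3) achieves the maximum entropy of log_10(3) = 0.4771 dits.

Distribution C has the highest entropy.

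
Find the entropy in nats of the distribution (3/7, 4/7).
0.6829 nats

Shannon entropy is H(X) = -Σ p(x) log p(x).

For P = (3/7, 4/7):
H = -3/7 × log_e(3/7) -4/7 × log_e(4/7)
H = 0.6829 nats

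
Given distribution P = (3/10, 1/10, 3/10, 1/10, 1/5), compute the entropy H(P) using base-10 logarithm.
0.6535 dits

Shannon entropy is H(X) = -Σ p(x) log p(x).

For P = (3/10, 1/10, 3/10, 1/10, 1/5):
H = -3/10 × log_10(3/10) -1/10 × log_10(1/10) -3/10 × log_10(3/10) -1/10 × log_10(1/10) -1/5 × log_10(1/5)
H = 0.6535 dits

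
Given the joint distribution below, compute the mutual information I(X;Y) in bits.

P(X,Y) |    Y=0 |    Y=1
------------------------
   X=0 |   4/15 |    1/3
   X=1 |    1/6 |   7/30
0.0005 bits

Mutual information: I(X;Y) = H(X) + H(Y) - H(X,Y)

Marginals:
P(X) = (3/5, 2/5), H(X) = 0.9710 bits
P(Y) = (13/30, 17/30), H(Y) = 0.9871 bits

Joint entropy: H(X,Y) = 1.9575 bits

I(X;Y) = 0.9710 + 0.9871 - 1.9575 = 0.0005 bits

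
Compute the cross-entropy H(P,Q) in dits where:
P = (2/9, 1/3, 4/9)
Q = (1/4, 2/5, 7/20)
0.4691 dits

Cross-entropy: H(P,Q) = -Σ p(x) log q(x)

Alternatively: H(P,Q) = H(P) + D_KL(P||Q)
H(P) = 0.4607 dits
D_KL(P||Q) = 0.0083 dits

H(P,Q) = 0.4607 + 0.0083 = 0.4691 dits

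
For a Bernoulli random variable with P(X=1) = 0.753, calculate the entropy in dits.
0.2428 dits

The binary entropy function is:
H(p) = -p log(p) - (1-p) log(1-p)

H(0.753) = -0.753 × log_10(0.753) - 0.247 × log_10(0.247)
H(0.753) = 0.2428 dits

Note: Binary entropy is maximized at p=0.5 (H=1 bit) and minimized at p=0 or p=1 (H=0).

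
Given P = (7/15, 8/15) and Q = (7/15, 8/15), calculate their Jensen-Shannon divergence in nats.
0.0000 nats

Jensen-Shannon divergence is:
JSD(P||Q) = 0.5 × D_KL(P||M) + 0.5 × D_KL(Q||M)
where M = 0.5 × (P + Q) is the mixture distribution.

M = 0.5 × (7/15, 8/15) + 0.5 × (7/15, 8/15) = (7/15, 8/15)

D_KL(P||M) = 0.0000 nats
D_KL(Q||M) = 0.0000 nats

JSD(P||Q) = 0.5 × 0.0000 + 0.5 × 0.0000 = 0.0000 nats

Unlike KL divergence, JSD is symmetric and bounded: 0 ≤ JSD ≤ log(2).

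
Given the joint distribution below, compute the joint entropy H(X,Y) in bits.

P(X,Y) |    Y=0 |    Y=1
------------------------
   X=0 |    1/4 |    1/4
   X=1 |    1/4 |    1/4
2.0000 bits

Joint entropy is H(X,Y) = -Σ_{x,y} p(x,y) log p(x,y).

Summing over all non-zero entries:
H(X,Y) = -[1/4·log_2(1/4) + 1/4·log_2(1/4) + 1/4·log_2(1/4) + 1/4·log_2(1/4)]
H(X,Y) = 2.0000 bits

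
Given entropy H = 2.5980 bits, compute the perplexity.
6.0545

Perplexity is 2^H (or exp(H) for natural log).

H = 2.5980 bits
Perplexity = 2^2.5980 = 6.0545

Interpretation: The model's uncertainty is equivalent to choosing uniformly among 6.1 options.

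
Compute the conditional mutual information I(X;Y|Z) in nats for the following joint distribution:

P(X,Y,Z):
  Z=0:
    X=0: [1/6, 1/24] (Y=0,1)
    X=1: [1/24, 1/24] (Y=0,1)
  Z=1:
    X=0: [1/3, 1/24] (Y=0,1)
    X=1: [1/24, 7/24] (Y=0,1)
0.2458 nats

Conditional mutual information: I(X;Y|Z) = H(X|Z) + H(Y|Z) - H(X,Y|Z)

H(Z) = 0.6036
H(X,Z) = 1.2679 → H(X|Z) = 0.6642
H(Y,Z) = 1.2679 → H(Y|Z) = 0.6642
H(X,Y,Z) = 1.6863 → H(X,Y|Z) = 1.0827

I(X;Y|Z) = 0.6642 + 0.6642 - 1.0827 = 0.2458 nats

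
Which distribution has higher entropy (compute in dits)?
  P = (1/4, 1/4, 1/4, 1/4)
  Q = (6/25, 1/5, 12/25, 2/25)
P

Computing entropies in dits:
H(P) = 0.6021
H(Q) = 0.5293

Distribution P has higher entropy.

Intuition: The distribution closer to uniform (more spread out) has higher entropy.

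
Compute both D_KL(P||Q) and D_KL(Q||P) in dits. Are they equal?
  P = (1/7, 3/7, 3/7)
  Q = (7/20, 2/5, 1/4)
D_KL(P||Q) = 0.0576, D_KL(Q||P) = 0.0657

KL divergence is not symmetric: D_KL(P||Q) ≠ D_KL(Q||P) in general.

D_KL(P||Q) = 0.0576 dits
D_KL(Q||P) = 0.0657 dits

No, they are not equal!

This asymmetry is why KL divergence is not a true distance metric.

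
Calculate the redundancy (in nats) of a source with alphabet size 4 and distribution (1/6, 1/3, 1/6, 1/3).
0.0566 nats

Redundancy measures how far a source is from maximum entropy:
R = H_max - H(X)

Maximum entropy for 4 symbols: H_max = log_e(4) = 1.3863 nats
Actual entropy: H(X) = 1.3297 nats
Redundancy: R = 1.3863 - 1.3297 = 0.0566 nats

This redundancy represents potential for compression: the source could be compressed by 0.0566 nats per symbol.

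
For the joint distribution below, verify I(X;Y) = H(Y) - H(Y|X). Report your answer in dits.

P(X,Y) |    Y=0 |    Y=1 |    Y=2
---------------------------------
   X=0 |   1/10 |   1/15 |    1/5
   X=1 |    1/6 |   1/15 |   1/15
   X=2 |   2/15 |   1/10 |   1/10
I(X;Y) = 0.0207 dits

Mutual information has multiple equivalent forms:
- I(X;Y) = H(X) - H(X|Y)
- I(X;Y) = H(Y) - H(Y|X)
- I(X;Y) = H(X) + H(Y) - H(X,Y)

Computing all quantities:
H(X) = 0.4757, H(Y) = 0.4664, H(X,Y) = 0.9214
H(X|Y) = 0.4550, H(Y|X) = 0.4457

Verification:
H(X) - H(X|Y) = 0.4757 - 0.4550 = 0.0207
H(Y) - H(Y|X) = 0.4664 - 0.4457 = 0.0207
H(X) + H(Y) - H(X,Y) = 0.4757 + 0.4664 - 0.9214 = 0.0207

All forms give I(X;Y) = 0.0207 dits. ✓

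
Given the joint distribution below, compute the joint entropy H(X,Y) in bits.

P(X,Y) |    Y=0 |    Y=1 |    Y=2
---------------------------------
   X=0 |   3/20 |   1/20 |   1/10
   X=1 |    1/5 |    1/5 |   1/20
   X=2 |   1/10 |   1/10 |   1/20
2.9842 bits

Joint entropy is H(X,Y) = -Σ_{x,y} p(x,y) log p(x,y).

Summing over all non-zero entries:
H(X,Y) = -[3/20·log_2(3/20) + 1/20·log_2(1/20) + 1/10·log_2(1/10) + 1/5·log_2(1/5) + 1/5·log_2(1/5) + 1/20·log_2(1/20) + 1/10·log_2(1/10) + 1/10·log_2(1/10) + 1/20·log_2(1/20)]
H(X,Y) = 2.9842 bits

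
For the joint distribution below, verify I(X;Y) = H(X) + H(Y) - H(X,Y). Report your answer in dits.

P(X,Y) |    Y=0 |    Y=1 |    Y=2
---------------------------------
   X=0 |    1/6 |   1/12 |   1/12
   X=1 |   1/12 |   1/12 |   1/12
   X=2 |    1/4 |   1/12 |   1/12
I(X;Y) = 0.0098 dits

Mutual information has multiple equivalent forms:
- I(X;Y) = H(X) - H(X|Y)
- I(X;Y) = H(Y) - H(Y|X)
- I(X;Y) = H(X) + H(Y) - H(X,Y)

Computing all quantities:
H(X) = 0.4680, H(Y) = 0.4515, H(X,Y) = 0.9097
H(X|Y) = 0.4582, H(Y|X) = 0.4418

Verification:
H(X) - H(X|Y) = 0.4680 - 0.4582 = 0.0098
H(Y) - H(Y|X) = 0.4515 - 0.4418 = 0.0098
H(X) + H(Y) - H(X,Y) = 0.4680 + 0.4515 - 0.9097 = 0.0098

All forms give I(X;Y) = 0.0098 dits. ✓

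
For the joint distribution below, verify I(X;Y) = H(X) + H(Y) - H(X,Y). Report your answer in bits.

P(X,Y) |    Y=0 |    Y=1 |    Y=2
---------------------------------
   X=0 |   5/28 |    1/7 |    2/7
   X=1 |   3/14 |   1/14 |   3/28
I(X;Y) = 0.0472 bits

Mutual information has multiple equivalent forms:
- I(X;Y) = H(X) - H(X|Y)
- I(X;Y) = H(Y) - H(Y|X)
- I(X;Y) = H(X) + H(Y) - H(X,Y)

Computing all quantities:
H(X) = 0.9666, H(Y) = 1.5353, H(X,Y) = 2.4547
H(X|Y) = 0.9194, H(Y|X) = 1.4881

Verification:
H(X) - H(X|Y) = 0.9666 - 0.9194 = 0.0472
H(Y) - H(Y|X) = 1.5353 - 1.4881 = 0.0472
H(X) + H(Y) - H(X,Y) = 0.9666 + 1.5353 - 2.4547 = 0.0472

All forms give I(X;Y) = 0.0472 bits. ✓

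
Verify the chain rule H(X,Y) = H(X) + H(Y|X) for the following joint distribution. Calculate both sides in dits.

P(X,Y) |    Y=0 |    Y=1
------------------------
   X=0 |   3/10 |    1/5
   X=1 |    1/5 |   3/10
H(X,Y) = 0.5933, H(X) = 0.3010, H(Y|X) = 0.2923 (all in dits)

Chain rule: H(X,Y) = H(X) + H(Y|X)

Left side — joint entropy directly:
H(X,Y) = -Σ p(x,y) log p(x,y) = 0.5933 dits

Right side — compute H(Y|X) from the conditional distributions:
P(X) = (1/2, 1/2), so H(X) = 0.3010 dits
H(Y|X) = Σ_x P(X=x) · H(Y|X=x):
  P(Y|X=0) = (3/5, 2/5), H(Y|X=0) = 0.2923, weight P(X=0) = 1/2
  P(Y|X=1) = (2/5, 3/5), H(Y|X=1) = 0.2923, weight P(X=1) = 1/2
H(Y|X) = 0.2923 dits

H(X) + H(Y|X) = 0.3010 + 0.2923 = 0.5933 dits

Both sides equal 0.5933 dits. ✓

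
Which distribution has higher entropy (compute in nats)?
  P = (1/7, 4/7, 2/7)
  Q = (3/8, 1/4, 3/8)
Q

Computing entropies in nats:
H(P) = 0.9557
H(Q) = 1.0822

Distribution Q has higher entropy.

Intuition: The distribution closer to uniform (more spread out) has higher entropy.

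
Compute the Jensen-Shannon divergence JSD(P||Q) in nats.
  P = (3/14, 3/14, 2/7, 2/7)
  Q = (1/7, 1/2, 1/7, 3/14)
0.0477 nats

Jensen-Shannon divergence is:
JSD(P||Q) = 0.5 × D_KL(P||M) + 0.5 × D_KL(Q||M)
where M = 0.5 × (P + Q) is the mixture distribution.

M = 0.5 × (3/14, 3/14, 2/7, 2/7) + 0.5 × (1/7, 1/2, 1/7, 3/14) = (5/28, 5/14, 3/14, 1/4)

D_KL(P||M) = 0.0500 nats
D_KL(Q||M) = 0.0454 nats

JSD(P||Q) = 0.5 × 0.0500 + 0.5 × 0.0454 = 0.0477 nats

Unlike KL divergence, JSD is symmetric and bounded: 0 ≤ JSD ≤ log(2).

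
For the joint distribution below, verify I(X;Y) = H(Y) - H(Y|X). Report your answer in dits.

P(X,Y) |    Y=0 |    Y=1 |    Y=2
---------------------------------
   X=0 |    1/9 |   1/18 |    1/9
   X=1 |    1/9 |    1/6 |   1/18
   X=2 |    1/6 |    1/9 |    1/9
I(X;Y) = 0.0172 dits

Mutual information has multiple equivalent forms:
- I(X;Y) = H(X) - H(X|Y)
- I(X;Y) = H(Y) - H(Y|X)
- I(X;Y) = H(X) + H(Y) - H(X,Y)

Computing all quantities:
H(X) = 0.4731, H(Y) = 0.4731, H(X,Y) = 0.9290
H(X|Y) = 0.4559, H(Y|X) = 0.4559

Verification:
H(X) - H(X|Y) = 0.4731 - 0.4559 = 0.0172
H(Y) - H(Y|X) = 0.4731 - 0.4559 = 0.0172
H(X) + H(Y) - H(X,Y) = 0.4731 + 0.4731 - 0.9290 = 0.0172

All forms give I(X;Y) = 0.0172 dits. ✓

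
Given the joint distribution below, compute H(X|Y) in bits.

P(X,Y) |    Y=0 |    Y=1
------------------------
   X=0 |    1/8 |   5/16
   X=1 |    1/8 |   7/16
0.9849 bits

Using the chain rule: H(X|Y) = H(X,Y) - H(Y)

First, compute H(X,Y) = 1.7962 bits

Marginal P(Y) = (1/4, 3/4)
H(Y) = 0.8113 bits

H(X|Y) = H(X,Y) - H(Y) = 1.7962 - 0.8113 = 0.9849 bits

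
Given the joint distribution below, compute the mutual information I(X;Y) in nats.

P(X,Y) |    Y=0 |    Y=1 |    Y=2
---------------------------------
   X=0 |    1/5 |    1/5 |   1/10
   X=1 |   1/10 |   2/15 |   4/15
0.0630 nats

Mutual information: I(X;Y) = H(X) + H(Y) - H(X,Y)

Marginals:
P(X) = (1/2, 1/2), H(X) = 0.6931 nats
P(Y) = (3/10, 1/3, 11/30), H(Y) = 1.0953 nats

Joint entropy: H(X,Y) = 1.7254 nats

I(X;Y) = 0.6931 + 1.0953 - 1.7254 = 0.0630 nats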